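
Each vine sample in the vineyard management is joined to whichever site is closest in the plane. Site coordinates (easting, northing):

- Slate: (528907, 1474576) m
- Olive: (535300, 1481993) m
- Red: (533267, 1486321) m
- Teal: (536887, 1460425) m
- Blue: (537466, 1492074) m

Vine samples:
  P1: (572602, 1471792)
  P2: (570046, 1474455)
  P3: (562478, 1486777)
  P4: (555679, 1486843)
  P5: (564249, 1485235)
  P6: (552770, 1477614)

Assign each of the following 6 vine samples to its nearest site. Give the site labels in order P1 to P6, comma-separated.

P1 → Teal (d²=1404769914.00)
P2 → Olive (d²=1264105960.00)
P3 → Blue (d²=653658353.00)
P4 → Blue (d²=359076730.00)
P5 → Blue (d²=764101010.00)
P6 → Olive (d²=324376541.00)

Teal, Olive, Blue, Blue, Blue, Olive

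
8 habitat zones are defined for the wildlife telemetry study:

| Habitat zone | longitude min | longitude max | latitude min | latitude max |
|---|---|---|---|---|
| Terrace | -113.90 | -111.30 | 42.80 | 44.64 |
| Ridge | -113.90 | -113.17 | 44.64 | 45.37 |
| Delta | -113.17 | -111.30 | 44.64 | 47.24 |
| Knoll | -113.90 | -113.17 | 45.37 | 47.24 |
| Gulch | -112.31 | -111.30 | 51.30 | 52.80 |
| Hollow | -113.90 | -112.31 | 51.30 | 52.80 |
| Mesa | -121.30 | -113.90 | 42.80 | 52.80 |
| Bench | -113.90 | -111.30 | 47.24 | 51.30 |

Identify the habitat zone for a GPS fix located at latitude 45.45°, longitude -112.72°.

The point has longitude = -112.72 and latitude = 45.45.
Only Delta satisfies -113.17 ≤ longitude ≤ -111.30 and 44.64 ≤ latitude ≤ 47.24.

Delta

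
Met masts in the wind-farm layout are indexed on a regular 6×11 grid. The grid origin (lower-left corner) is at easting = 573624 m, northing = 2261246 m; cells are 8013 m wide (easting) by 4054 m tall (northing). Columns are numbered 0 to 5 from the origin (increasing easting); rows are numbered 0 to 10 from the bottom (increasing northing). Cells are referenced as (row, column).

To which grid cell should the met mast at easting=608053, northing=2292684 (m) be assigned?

Column index: ⌊(608053 − 573624) / 8013⌋ = ⌊4.297⌋ = 4
Row offset from origin: ⌊(2292684 − 2261246) / 4054⌋ = ⌊7.755⌋ = 7 → row 7

(7, 4)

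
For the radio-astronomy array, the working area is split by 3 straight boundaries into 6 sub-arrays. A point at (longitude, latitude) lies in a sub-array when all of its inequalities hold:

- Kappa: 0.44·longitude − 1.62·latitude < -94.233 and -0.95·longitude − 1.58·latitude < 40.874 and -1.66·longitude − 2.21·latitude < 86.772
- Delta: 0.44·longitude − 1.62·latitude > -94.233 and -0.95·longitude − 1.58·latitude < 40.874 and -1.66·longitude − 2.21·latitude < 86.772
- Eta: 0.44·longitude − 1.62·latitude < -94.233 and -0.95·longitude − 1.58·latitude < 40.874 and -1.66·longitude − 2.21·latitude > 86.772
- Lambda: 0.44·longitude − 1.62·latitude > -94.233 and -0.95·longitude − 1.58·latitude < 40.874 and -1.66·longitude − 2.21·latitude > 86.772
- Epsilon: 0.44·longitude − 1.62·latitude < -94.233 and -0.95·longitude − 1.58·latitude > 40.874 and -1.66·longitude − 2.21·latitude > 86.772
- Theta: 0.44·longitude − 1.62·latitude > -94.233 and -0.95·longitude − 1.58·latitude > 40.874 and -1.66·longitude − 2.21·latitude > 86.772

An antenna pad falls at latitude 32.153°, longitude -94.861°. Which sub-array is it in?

0.44·-94.861 − 1.62·32.153 = -93.827, which is > -94.233
-0.95·-94.861 − 1.58·32.153 = 39.316, which is < 40.874
-1.66·-94.861 − 2.21·32.153 = 86.411, which is < 86.772
This sign pattern matches Delta.

Delta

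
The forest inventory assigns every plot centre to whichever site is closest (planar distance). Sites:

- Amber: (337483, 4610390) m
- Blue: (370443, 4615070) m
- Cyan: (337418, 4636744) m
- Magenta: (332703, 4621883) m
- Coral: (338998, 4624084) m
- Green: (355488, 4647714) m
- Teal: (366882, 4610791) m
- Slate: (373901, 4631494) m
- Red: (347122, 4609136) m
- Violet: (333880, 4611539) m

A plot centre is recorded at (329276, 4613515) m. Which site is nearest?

Squared distances to each site:
Amber: 77120474.000; Blue: 1697139914.000; Cyan: 605878605.000; Magenta: 81767753.000; Coral: 206221045.000; Green: 1856640545.000; Teal: 1421631412.000; Slate: 2314635066.000; Red: 337655357.000; Violet: 25101392.000.
Minimum at Violet.

Violet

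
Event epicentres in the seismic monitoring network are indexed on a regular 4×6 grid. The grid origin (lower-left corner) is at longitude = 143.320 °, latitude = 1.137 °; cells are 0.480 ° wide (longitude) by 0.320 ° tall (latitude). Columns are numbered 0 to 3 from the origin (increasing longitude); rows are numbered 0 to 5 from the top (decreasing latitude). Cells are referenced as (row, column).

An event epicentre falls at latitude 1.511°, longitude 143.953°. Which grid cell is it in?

Column index: ⌊(143.953 − 143.320) / 0.480⌋ = ⌊1.319⌋ = 1
Row offset from origin: ⌊(1.511 − 1.137) / 0.320⌋ = ⌊1.169⌋ = 1 → row 4 (counted from top)

(4, 1)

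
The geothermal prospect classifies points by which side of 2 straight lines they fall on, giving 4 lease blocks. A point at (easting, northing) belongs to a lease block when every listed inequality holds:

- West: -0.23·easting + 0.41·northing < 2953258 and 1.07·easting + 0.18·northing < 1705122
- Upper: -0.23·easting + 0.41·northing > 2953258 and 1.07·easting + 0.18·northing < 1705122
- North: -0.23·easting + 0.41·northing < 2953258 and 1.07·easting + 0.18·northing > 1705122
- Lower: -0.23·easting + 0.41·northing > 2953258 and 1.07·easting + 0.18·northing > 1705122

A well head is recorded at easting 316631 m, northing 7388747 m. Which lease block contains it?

Upper

-0.23·316631 + 0.41·7388747 = 2956561.140, which is > 2953258
1.07·316631 + 0.18·7388747 = 1668769.630, which is < 1705122
This sign pattern matches Upper.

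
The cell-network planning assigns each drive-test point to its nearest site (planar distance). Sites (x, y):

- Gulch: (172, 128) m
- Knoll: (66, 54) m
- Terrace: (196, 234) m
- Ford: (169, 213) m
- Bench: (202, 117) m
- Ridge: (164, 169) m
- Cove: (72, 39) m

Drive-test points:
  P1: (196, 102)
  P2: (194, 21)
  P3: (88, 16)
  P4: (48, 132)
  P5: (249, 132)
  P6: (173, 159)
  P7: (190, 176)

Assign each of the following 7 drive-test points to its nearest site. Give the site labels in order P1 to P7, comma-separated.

Bench, Bench, Cove, Knoll, Bench, Ridge, Ridge

P1 → Bench (d²=261.00)
P2 → Bench (d²=9280.00)
P3 → Cove (d²=785.00)
P4 → Knoll (d²=6408.00)
P5 → Bench (d²=2434.00)
P6 → Ridge (d²=181.00)
P7 → Ridge (d²=725.00)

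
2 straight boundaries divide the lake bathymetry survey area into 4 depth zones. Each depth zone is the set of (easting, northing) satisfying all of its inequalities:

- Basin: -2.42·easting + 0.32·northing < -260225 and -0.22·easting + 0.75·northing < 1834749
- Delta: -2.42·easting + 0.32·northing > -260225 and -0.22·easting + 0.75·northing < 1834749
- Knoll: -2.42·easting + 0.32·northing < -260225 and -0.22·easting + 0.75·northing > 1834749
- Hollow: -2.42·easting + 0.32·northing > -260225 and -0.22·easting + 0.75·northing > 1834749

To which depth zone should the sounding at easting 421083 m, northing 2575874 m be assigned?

Hollow

-2.42·421083 + 0.32·2575874 = -194741.180, which is > -260225
-0.22·421083 + 0.75·2575874 = 1839267.240, which is > 1834749
This sign pattern matches Hollow.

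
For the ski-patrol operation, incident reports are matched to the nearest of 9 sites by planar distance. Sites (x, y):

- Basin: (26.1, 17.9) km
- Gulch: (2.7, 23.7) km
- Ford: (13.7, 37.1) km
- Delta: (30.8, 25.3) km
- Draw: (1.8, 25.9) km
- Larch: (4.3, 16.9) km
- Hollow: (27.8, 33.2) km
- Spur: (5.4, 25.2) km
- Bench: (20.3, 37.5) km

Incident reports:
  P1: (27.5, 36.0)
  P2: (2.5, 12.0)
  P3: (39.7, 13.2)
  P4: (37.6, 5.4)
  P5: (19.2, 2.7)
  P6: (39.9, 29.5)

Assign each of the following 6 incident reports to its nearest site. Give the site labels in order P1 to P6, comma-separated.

P1 → Hollow (d²=7.93)
P2 → Larch (d²=27.25)
P3 → Basin (d²=207.05)
P4 → Basin (d²=288.50)
P5 → Basin (d²=278.65)
P6 → Delta (d²=100.45)

Hollow, Larch, Basin, Basin, Basin, Delta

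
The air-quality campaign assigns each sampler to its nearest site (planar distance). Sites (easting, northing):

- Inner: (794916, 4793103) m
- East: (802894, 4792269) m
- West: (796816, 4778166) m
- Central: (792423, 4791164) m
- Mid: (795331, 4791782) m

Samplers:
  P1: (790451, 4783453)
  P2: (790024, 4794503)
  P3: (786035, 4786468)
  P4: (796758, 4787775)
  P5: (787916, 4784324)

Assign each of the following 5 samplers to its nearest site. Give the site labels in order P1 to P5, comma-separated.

Central, Central, Central, Mid, Central

P1 → Central (d²=63348305.00)
P2 → Central (d²=16904122.00)
P3 → Central (d²=62858960.00)
P4 → Mid (d²=18092378.00)
P5 → Central (d²=67098649.00)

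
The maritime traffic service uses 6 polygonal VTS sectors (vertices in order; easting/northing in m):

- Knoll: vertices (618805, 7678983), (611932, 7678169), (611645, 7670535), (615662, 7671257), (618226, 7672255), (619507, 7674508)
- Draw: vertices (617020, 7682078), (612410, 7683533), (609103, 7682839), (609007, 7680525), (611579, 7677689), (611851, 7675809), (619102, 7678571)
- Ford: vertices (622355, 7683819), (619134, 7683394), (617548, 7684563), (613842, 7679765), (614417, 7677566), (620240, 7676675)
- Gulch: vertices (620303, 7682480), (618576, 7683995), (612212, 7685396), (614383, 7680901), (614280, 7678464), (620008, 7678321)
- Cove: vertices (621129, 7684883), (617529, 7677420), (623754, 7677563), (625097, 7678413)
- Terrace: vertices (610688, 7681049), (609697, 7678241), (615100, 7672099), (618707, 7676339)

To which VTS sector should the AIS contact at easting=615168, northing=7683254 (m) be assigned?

Gulch

Cast a ray rightward from (615168, 7683254). For each polygon, the edges (by vertex number in listed order) whose endpoints lie on opposite sides of northing = 7683254, where each meets that height, and whether that is right or left of the point:
Knoll: no edge straddles that height → 0 crossings.
Draw: 1–2 at easting≈613294.0 (left), 2–3 at easting≈611080.5 (left) → 0 crossings.
Ford: 3–4 at easting≈616536.9 (right), 6–1 at easting≈622187.7 (right) → 2 crossings.
Gulch: 1–2 at easting≈619420.7 (right), 3–4 at easting≈613246.5 (left) → 1 crossing.
Cove: 1–2 at easting≈620343.2 (right), 4–1 at easting≈622128.1 (right) → 2 crossings.
Terrace: no edge straddles that height → 0 crossings.
Only Gulch has an odd count, so the point is inside Gulch.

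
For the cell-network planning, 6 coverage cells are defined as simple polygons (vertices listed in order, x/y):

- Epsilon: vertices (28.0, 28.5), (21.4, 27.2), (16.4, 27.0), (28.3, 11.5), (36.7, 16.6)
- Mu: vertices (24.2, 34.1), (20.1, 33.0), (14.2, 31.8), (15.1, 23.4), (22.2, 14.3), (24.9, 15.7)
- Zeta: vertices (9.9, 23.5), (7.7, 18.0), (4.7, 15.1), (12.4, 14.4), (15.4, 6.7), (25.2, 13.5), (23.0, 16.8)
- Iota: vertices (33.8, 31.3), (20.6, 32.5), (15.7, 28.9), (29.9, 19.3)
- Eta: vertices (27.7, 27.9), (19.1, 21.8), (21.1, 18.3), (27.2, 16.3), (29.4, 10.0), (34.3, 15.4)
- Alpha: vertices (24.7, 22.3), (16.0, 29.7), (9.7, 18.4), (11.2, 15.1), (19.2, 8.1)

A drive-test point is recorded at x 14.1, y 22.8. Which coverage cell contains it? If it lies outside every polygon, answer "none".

Cast a ray rightward from (14.1, 22.8). For each polygon, the edges (by vertex number in listed order) whose endpoints lie on opposite sides of y = 22.8, where each meets that height, and whether that is right or left of the point:
Epsilon: 3–4 at x≈19.62 (right), 5–1 at x≈32.17 (right) → 2 crossings.
Mu: 4–5 at x≈15.57 (right), 6–1 at x≈24.63 (right) → 2 crossings.
Zeta: 1–2 at x≈9.62 (left), 7–1 at x≈11.27 (left) → 0 crossings.
Iota: 3–4 at x≈24.72 (right), 4–1 at x≈31.04 (right) → 2 crossings.
Eta: 1–2 at x≈20.51 (right), 6–1 at x≈30.39 (right) → 2 crossings.
Alpha: 1–2 at x≈24.11 (right), 2–3 at x≈12.15 (left) → 1 crossing.
Only Alpha has an odd count, so the point is inside Alpha.

Alpha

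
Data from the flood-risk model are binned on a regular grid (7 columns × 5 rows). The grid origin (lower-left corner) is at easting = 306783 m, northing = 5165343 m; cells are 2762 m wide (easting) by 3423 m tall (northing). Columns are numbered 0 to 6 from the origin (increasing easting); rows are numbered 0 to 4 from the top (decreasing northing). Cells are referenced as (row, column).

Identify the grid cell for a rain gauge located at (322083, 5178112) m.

(1, 5)

Column index: ⌊(322083 − 306783) / 2762⌋ = ⌊5.539⌋ = 5
Row offset from origin: ⌊(5178112 − 5165343) / 3423⌋ = ⌊3.730⌋ = 3 → row 1 (counted from top)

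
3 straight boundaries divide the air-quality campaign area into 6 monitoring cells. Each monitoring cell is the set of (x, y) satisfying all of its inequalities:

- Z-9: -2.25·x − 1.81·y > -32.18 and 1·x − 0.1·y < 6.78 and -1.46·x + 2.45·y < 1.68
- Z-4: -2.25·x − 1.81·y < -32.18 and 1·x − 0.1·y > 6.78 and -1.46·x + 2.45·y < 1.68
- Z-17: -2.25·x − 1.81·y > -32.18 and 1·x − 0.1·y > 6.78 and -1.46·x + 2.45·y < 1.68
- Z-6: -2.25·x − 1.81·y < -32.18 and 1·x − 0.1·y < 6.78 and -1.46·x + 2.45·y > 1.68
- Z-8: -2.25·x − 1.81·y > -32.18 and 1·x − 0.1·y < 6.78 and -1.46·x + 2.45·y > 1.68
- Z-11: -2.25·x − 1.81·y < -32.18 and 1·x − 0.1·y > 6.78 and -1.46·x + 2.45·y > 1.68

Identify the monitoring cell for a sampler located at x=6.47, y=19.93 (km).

Z-6

-2.25·6.47 − 1.81·19.93 = -50.631, which is < -32.18
1·6.47 − 0.1·19.93 = 4.477, which is < 6.78
-1.46·6.47 + 2.45·19.93 = 39.382, which is > 1.68
This sign pattern matches Z-6.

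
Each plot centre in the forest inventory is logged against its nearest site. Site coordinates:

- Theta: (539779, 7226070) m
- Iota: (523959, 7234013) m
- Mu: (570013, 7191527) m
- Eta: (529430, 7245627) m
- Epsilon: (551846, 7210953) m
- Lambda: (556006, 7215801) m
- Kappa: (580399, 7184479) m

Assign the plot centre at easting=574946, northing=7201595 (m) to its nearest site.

Mu

Squared distances to each site:
Theta: 1835743514.000; Iota: 3650600893.000; Mu: 125699113.000; Eta: 4010523280.000; Epsilon: 621182164.000; Lambda: 560534036.000; Kappa: 322692665.000.
Minimum at Mu.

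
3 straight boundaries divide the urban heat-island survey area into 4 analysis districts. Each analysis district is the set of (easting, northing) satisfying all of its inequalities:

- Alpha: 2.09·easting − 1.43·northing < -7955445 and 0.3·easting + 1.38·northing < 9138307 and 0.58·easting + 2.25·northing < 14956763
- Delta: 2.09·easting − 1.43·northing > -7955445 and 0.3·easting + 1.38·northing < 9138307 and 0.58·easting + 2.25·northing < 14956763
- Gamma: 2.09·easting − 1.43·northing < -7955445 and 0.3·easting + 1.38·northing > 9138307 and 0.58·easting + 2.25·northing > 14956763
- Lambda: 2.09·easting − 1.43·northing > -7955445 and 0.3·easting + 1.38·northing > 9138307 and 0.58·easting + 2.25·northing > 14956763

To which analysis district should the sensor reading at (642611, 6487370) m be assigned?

2.09·642611 − 1.43·6487370 = -7933882.110, which is > -7955445
0.3·642611 + 1.38·6487370 = 9145353.900, which is > 9138307
0.58·642611 + 2.25·6487370 = 14969296.880, which is > 14956763
This sign pattern matches Lambda.

Lambda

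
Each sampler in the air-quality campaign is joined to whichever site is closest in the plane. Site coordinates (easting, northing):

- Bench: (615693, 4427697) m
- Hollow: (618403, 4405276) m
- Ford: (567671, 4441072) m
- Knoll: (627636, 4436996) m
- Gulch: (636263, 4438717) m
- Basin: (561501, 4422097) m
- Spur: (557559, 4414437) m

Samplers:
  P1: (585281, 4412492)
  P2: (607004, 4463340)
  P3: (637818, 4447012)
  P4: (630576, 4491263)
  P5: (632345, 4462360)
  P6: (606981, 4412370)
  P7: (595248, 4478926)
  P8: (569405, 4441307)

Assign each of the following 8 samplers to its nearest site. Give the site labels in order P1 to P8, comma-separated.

Basin, Knoll, Gulch, Gulch, Gulch, Hollow, Ford, Ford

P1 → Basin (d²=657744425.00)
P2 → Knoll (d²=1119685760.00)
P3 → Gulch (d²=71225050.00)
P4 → Gulch (d²=2793424085.00)
P5 → Gulch (d²=574342173.00)
P6 → Hollow (d²=180786920.00)
P7 → Ford (d²=2193416245.00)
P8 → Ford (d²=3061981.00)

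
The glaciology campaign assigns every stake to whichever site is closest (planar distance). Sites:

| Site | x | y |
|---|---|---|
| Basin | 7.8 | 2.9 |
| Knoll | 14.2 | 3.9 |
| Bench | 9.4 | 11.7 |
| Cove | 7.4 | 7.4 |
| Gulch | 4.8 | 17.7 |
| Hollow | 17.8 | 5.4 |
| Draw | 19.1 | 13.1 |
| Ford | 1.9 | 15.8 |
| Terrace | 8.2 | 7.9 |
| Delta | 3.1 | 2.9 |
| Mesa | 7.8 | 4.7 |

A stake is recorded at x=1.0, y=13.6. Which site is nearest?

Ford

Squared distances to each site:
Basin: 160.730; Knoll: 268.330; Bench: 74.170; Cove: 79.400; Gulch: 31.250; Hollow: 349.480; Draw: 327.860; Ford: 5.650; Terrace: 84.330; Delta: 118.900; Mesa: 125.450.
Minimum at Ford.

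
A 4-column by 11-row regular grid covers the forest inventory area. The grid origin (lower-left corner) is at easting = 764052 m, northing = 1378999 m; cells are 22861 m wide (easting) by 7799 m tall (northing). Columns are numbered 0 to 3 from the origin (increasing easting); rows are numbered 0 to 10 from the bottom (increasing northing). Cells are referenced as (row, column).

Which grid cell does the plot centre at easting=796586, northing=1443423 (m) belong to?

Column index: ⌊(796586 − 764052) / 22861⌋ = ⌊1.423⌋ = 1
Row offset from origin: ⌊(1443423 − 1378999) / 7799⌋ = ⌊8.261⌋ = 8 → row 8

(8, 1)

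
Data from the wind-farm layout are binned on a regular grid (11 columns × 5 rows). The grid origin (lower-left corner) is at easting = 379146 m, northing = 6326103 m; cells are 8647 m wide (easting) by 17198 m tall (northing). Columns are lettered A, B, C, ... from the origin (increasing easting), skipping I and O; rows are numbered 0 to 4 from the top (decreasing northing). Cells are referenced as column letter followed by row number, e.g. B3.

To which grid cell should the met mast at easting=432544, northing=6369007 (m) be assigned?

G2

Column index: ⌊(432544 − 379146) / 8647⌋ = ⌊6.175⌋ = 6 → column G
Row offset from origin: ⌊(6369007 − 6326103) / 17198⌋ = ⌊2.495⌋ = 2 → row 2 (counted from top)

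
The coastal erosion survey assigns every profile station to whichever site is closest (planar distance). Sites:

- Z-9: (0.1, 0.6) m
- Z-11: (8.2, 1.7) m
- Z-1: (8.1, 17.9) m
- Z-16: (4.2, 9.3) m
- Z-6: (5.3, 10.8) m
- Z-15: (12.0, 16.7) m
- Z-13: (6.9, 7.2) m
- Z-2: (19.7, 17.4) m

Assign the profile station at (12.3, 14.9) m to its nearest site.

Squared distances to each site:
Z-9: 353.330; Z-11: 191.050; Z-1: 26.640; Z-16: 96.970; Z-6: 65.810; Z-15: 3.330; Z-13: 88.450; Z-2: 61.010.
Minimum at Z-15.

Z-15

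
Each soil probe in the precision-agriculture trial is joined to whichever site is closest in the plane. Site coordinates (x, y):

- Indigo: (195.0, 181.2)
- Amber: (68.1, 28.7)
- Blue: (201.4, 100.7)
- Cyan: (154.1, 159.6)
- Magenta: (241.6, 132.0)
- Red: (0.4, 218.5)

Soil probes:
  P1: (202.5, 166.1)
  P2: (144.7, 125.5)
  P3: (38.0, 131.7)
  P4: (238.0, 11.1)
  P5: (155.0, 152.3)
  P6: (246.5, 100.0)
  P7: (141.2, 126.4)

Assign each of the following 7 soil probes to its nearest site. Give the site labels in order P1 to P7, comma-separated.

P1 → Indigo (d²=284.26)
P2 → Cyan (d²=1251.17)
P3 → Red (d²=8948.00)
P4 → Blue (d²=9367.72)
P5 → Cyan (d²=54.10)
P6 → Magenta (d²=1048.01)
P7 → Cyan (d²=1268.65)

Indigo, Cyan, Red, Blue, Cyan, Magenta, Cyan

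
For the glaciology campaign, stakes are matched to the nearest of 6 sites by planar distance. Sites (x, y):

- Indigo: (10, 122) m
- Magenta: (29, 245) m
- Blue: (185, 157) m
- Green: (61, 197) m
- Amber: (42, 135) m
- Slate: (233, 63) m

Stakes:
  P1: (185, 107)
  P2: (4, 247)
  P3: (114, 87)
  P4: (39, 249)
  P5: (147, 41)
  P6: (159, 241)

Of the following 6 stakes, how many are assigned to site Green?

P1 → Blue
P2 → Magenta
P3 → Amber
P4 → Magenta
P5 → Slate
P6 → Blue
0 of the 6 go to Green.

0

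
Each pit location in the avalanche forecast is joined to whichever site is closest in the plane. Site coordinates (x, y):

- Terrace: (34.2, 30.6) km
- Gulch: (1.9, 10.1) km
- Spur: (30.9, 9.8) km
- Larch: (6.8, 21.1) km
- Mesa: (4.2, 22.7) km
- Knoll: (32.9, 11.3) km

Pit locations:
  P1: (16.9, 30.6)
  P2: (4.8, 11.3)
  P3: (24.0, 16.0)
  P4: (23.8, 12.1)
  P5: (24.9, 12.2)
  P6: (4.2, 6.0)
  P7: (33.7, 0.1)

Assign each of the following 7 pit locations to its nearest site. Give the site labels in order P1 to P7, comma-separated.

P1 → Larch (d²=192.26)
P2 → Gulch (d²=9.85)
P3 → Spur (d²=86.05)
P4 → Spur (d²=55.70)
P5 → Spur (d²=41.76)
P6 → Gulch (d²=22.10)
P7 → Spur (d²=101.93)

Larch, Gulch, Spur, Spur, Spur, Gulch, Spur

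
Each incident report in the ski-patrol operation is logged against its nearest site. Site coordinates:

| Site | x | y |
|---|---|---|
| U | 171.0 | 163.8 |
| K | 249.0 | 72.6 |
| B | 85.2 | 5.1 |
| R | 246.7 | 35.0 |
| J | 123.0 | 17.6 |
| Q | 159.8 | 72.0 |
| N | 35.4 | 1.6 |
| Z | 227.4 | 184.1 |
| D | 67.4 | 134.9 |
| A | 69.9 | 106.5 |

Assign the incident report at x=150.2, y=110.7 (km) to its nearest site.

Squared distances to each site:
U: 3252.250; K: 11213.050; B: 15376.360; R: 15042.740; J: 9407.450; Q: 1589.850; N: 25081.850; Z: 11347.400; D: 7441.480; A: 6465.730.
Minimum at Q.

Q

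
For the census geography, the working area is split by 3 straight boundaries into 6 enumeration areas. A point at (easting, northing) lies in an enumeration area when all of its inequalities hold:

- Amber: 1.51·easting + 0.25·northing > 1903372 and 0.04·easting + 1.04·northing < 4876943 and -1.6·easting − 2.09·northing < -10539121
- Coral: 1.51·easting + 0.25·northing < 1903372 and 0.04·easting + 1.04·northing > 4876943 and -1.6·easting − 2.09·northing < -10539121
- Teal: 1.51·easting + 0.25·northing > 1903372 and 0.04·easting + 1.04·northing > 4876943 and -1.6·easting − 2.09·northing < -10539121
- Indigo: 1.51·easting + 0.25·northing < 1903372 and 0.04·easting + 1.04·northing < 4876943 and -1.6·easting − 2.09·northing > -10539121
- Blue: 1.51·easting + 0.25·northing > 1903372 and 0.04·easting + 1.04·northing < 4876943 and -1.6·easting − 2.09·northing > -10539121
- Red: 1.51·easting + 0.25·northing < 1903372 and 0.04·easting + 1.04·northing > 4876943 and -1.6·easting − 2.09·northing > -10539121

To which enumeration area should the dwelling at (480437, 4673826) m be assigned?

Red

1.51·480437 + 0.25·4673826 = 1893916.370, which is < 1903372
0.04·480437 + 1.04·4673826 = 4879996.520, which is > 4876943
-1.6·480437 − 2.09·4673826 = -10536995.540, which is > -10539121
This sign pattern matches Red.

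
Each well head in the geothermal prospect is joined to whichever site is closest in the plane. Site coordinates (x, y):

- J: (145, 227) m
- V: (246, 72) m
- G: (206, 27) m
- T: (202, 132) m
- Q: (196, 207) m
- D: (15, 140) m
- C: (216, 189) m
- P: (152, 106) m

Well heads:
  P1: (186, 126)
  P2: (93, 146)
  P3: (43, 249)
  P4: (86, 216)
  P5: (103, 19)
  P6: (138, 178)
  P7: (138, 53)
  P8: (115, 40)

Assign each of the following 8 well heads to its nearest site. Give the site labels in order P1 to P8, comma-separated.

P1 → T (d²=292.00)
P2 → P (d²=5081.00)
P3 → J (d²=10888.00)
P4 → J (d²=3602.00)
P5 → P (d²=9970.00)
P6 → J (d²=2450.00)
P7 → P (d²=3005.00)
P8 → P (d²=5725.00)

T, P, J, J, P, J, P, P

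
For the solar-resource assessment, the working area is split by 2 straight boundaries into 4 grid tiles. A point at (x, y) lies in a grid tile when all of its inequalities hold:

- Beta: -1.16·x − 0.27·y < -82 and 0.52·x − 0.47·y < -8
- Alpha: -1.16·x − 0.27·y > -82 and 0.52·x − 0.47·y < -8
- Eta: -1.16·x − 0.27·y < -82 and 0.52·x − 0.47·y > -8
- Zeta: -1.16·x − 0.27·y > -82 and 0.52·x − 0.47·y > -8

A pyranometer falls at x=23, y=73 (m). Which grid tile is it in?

Alpha

-1.16·23 − 0.27·73 = -46.390, which is > -82
0.52·23 − 0.47·73 = -22.350, which is < -8
This sign pattern matches Alpha.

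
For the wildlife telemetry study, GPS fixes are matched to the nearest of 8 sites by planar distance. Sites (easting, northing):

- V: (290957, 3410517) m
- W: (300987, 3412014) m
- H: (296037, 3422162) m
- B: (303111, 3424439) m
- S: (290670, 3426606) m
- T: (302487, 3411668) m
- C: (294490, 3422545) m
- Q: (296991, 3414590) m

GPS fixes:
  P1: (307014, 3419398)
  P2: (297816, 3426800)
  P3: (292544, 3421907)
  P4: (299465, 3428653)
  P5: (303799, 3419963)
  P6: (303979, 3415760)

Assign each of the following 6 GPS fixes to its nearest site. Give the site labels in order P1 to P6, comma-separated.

P1 → B (d²=40645090.00)
P2 → H (d²=24675885.00)
P3 → C (d²=4193960.00)
P4 → B (d²=31051112.00)
P5 → B (d²=20507920.00)
P6 → T (d²=18970528.00)

B, H, C, B, B, T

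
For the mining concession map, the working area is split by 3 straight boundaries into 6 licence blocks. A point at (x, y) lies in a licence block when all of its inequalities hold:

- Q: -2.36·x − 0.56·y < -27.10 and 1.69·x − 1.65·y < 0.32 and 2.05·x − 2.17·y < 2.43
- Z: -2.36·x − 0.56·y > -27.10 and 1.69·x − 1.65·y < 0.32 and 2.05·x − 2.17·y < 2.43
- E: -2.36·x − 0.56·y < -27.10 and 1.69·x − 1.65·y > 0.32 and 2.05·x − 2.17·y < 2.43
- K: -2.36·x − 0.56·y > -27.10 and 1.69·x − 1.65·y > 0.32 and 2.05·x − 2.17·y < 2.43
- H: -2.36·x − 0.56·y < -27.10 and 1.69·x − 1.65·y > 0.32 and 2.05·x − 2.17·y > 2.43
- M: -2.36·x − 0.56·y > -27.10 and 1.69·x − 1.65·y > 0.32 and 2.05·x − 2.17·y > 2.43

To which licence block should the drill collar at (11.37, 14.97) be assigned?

-2.36·11.37 − 0.56·14.97 = -35.216, which is < -27.10
1.69·11.37 − 1.65·14.97 = -5.485, which is < 0.32
2.05·11.37 − 2.17·14.97 = -9.176, which is < 2.43
This sign pattern matches Q.

Q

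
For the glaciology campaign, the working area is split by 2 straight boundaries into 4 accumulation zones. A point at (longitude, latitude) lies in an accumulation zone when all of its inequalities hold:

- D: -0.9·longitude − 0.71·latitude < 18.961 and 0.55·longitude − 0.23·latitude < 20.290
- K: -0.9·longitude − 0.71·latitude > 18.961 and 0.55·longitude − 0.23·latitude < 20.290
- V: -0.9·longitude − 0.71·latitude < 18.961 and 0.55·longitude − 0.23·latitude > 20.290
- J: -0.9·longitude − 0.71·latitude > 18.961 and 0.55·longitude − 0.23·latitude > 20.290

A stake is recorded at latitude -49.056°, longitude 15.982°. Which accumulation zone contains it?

K

-0.9·15.982 − 0.71·-49.056 = 20.446, which is > 18.961
0.55·15.982 − 0.23·-49.056 = 20.073, which is < 20.290
This sign pattern matches K.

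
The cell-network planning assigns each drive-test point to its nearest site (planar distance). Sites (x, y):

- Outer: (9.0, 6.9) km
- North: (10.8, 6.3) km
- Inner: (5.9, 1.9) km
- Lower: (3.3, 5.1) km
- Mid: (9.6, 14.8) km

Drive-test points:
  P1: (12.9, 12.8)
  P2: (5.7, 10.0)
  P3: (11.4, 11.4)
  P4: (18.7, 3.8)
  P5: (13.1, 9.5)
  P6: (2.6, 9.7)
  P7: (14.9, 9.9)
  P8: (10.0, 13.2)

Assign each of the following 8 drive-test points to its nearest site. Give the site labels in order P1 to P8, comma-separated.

P1 → Mid (d²=14.89)
P2 → Outer (d²=20.50)
P3 → Mid (d²=14.80)
P4 → North (d²=68.66)
P5 → North (d²=15.53)
P6 → Lower (d²=21.65)
P7 → North (d²=29.77)
P8 → Mid (d²=2.72)

Mid, Outer, Mid, North, North, Lower, North, Mid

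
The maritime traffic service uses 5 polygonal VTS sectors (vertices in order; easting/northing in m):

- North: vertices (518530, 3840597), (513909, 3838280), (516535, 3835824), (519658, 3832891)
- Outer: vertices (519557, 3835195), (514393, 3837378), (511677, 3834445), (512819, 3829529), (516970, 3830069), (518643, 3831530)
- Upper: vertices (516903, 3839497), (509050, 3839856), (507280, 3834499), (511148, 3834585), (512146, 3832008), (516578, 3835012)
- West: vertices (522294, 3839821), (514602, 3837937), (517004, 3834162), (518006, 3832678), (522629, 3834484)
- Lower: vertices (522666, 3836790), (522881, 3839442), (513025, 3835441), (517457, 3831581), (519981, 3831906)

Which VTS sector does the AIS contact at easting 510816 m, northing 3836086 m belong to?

Cast a ray rightward from (510816, 3836086). For each polygon, the edges (by vertex number in listed order) whose endpoints lie on opposite sides of northing = 3836086, where each meets that height, and whether that is right or left of the point:
North: 2–3 at easting≈516254.9 (right), 4–1 at easting≈519190.3 (right) → 2 crossings.
Outer: 1–2 at easting≈517449.3 (right), 2–3 at easting≈513196.6 (right) → 2 crossings.
Upper: 2–3 at easting≈507804.4 (left), 6–1 at easting≈516655.8 (right) → 1 crossing.
West: 2–3 at easting≈515779.8 (right), 5–1 at easting≈522528.4 (right) → 2 crossings.
Lower: 2–3 at easting≈514613.9 (right), 5–1 at easting≈522279.0 (right) → 2 crossings.
Only Upper has an odd count, so the point is inside Upper.

Upper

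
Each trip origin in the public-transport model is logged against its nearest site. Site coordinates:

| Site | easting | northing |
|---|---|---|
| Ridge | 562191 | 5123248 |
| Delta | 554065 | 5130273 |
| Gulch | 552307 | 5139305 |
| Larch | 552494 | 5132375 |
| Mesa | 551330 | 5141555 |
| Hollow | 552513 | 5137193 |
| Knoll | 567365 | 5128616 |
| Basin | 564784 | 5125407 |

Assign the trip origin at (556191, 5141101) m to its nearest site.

Gulch

Squared distances to each site:
Ridge: 354729609.000; Delta: 121765460.000; Gulch: 18311072.000; Larch: 89810885.000; Mesa: 23835437.000; Hollow: 28800148.000; Knoll: 280733501.000; Basin: 320141285.000.
Minimum at Gulch.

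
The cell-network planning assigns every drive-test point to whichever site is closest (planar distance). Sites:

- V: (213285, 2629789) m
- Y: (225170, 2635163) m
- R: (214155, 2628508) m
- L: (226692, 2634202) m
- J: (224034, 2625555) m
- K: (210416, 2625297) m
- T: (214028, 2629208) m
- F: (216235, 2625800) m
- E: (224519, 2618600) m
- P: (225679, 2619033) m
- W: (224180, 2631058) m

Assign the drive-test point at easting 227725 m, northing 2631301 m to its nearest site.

Squared distances to each site:
V: 210799744.000; Y: 21443069.000; R: 191945749.000; L: 9482890.000; J: 46639997.000; K: 335649497.000; T: 191988458.000; F: 162281101.000; E: 171593837.000; P: 154689940.000; W: 12626074.000.
Minimum at L.

L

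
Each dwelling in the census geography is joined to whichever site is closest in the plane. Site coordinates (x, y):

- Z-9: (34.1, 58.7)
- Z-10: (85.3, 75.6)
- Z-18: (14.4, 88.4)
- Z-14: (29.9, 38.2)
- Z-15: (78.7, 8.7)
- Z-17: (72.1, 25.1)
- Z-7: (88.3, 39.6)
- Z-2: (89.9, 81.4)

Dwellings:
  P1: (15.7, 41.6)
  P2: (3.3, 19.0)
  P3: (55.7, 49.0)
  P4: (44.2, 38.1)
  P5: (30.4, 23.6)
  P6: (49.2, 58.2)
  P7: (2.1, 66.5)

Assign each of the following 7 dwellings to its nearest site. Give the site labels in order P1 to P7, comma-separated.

P1 → Z-14 (d²=213.20)
P2 → Z-14 (d²=1076.20)
P3 → Z-9 (d²=560.65)
P4 → Z-14 (d²=204.50)
P5 → Z-14 (d²=213.41)
P6 → Z-9 (d²=228.26)
P7 → Z-18 (d²=630.90)

Z-14, Z-14, Z-9, Z-14, Z-14, Z-9, Z-18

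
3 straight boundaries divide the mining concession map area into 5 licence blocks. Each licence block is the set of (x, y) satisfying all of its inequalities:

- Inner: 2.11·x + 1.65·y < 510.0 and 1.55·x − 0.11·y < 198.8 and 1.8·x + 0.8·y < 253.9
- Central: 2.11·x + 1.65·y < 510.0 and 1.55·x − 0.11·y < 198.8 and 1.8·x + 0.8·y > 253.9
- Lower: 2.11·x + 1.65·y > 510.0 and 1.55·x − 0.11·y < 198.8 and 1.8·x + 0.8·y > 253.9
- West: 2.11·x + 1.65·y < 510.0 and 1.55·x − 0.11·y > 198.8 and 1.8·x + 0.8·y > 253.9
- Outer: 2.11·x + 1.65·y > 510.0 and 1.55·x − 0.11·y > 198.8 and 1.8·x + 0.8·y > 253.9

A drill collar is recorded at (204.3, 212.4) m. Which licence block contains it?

Outer

2.11·204.3 + 1.65·212.4 = 781.533, which is > 510.0
1.55·204.3 − 0.11·212.4 = 293.301, which is > 198.8
1.8·204.3 + 0.8·212.4 = 537.660, which is > 253.9
This sign pattern matches Outer.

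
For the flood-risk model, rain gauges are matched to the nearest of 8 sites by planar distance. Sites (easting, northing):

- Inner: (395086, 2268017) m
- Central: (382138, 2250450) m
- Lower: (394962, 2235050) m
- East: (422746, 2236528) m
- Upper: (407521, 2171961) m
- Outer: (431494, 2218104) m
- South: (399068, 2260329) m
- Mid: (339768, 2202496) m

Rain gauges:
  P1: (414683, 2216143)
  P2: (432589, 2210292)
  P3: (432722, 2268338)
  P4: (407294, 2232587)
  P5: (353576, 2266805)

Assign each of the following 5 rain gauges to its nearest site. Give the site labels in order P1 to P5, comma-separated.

P1 → Outer (d²=286455242.00)
P2 → Outer (d²=62226369.00)
P3 → East (d²=1111396676.00)
P4 → Lower (d²=158144593.00)
P5 → Central (d²=1083273869.00)

Outer, Outer, East, Lower, Central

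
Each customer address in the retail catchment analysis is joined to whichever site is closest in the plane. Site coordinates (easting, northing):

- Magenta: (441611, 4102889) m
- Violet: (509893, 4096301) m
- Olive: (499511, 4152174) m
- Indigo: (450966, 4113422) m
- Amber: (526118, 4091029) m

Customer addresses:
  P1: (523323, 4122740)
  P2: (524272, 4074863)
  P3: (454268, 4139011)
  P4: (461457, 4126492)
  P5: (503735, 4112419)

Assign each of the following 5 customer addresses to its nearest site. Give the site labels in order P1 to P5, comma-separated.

Violet, Amber, Indigo, Indigo, Violet

P1 → Violet (d²=879385621.00)
P2 → Amber (d²=264747272.00)
P3 → Indigo (d²=665700125.00)
P4 → Indigo (d²=280885981.00)
P5 → Violet (d²=297710888.00)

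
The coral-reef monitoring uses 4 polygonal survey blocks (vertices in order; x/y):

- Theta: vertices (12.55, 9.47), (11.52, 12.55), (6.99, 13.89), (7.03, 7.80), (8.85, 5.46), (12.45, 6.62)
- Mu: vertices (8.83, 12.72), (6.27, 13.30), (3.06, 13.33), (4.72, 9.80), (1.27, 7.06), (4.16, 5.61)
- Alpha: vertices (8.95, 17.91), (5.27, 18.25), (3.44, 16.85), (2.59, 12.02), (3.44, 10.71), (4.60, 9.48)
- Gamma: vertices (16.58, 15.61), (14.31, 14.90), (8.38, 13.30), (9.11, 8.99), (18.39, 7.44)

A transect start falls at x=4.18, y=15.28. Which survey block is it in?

Cast a ray rightward from (4.18, 15.28). For each polygon, the edges (by vertex number in listed order) whose endpoints lie on opposite sides of y = 15.28, where each meets that height, and whether that is right or left of the point:
Theta: no edge straddles that height → 0 crossings.
Mu: no edge straddles that height → 0 crossings.
Alpha: 3–4 at x≈3.164 (left), 6–1 at x≈7.593 (right) → 1 crossing.
Gamma: 1–2 at x≈15.525 (right), 5–1 at x≈16.653 (right) → 2 crossings.
Only Alpha has an odd count, so the point is inside Alpha.

Alpha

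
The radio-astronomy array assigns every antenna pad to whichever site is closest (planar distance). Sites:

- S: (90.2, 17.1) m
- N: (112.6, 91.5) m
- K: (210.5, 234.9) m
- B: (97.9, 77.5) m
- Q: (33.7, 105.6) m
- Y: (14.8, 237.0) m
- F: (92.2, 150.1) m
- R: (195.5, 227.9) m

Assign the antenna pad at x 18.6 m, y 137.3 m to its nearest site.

Squared distances to each site:
S: 19574.600; N: 10933.640; K: 46351.370; B: 9864.530; Q: 1232.900; Y: 9954.530; F: 5580.800; R: 39501.970.
Minimum at Q.

Q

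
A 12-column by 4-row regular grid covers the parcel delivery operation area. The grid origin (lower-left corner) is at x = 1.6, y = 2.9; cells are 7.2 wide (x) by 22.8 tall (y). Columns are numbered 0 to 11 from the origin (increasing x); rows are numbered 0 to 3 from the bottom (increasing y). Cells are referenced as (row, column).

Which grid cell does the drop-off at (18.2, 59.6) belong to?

(2, 2)

Column index: ⌊(18.2 − 1.6) / 7.2⌋ = ⌊2.306⌋ = 2
Row offset from origin: ⌊(59.6 − 2.9) / 22.8⌋ = ⌊2.487⌋ = 2 → row 2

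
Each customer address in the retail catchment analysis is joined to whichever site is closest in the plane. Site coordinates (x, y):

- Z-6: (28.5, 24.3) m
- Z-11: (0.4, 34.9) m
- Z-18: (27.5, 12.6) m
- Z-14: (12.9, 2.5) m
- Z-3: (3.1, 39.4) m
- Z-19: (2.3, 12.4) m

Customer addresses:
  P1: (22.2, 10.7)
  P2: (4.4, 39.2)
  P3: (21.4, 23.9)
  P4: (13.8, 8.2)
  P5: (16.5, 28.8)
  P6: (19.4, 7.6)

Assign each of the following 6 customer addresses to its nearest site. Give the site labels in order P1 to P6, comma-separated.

Z-18, Z-3, Z-6, Z-14, Z-6, Z-14

P1 → Z-18 (d²=31.70)
P2 → Z-3 (d²=1.73)
P3 → Z-6 (d²=50.57)
P4 → Z-14 (d²=33.30)
P5 → Z-6 (d²=164.25)
P6 → Z-14 (d²=68.26)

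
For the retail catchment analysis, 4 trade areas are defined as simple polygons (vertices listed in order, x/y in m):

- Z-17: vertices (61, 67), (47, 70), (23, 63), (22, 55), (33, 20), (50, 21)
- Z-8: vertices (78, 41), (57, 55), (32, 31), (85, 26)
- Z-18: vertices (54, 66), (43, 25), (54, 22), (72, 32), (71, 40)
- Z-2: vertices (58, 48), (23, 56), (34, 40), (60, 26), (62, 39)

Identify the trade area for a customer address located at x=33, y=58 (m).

Z-17

Cast a ray rightward from (33, 58). For each polygon, the edges (by vertex number in listed order) whose endpoints lie on opposite sides of y = 58, where each meets that height, and whether that is right or left of the point:
Z-17: 3–4 at x≈22.4 (left), 6–1 at x≈58.8 (right) → 1 crossing.
Z-8: no edge straddles that height → 0 crossings.
Z-18: 1–2 at x≈51.9 (right), 5–1 at x≈59.2 (right) → 2 crossings.
Z-2: no edge straddles that height → 0 crossings.
Only Z-17 has an odd count, so the point is inside Z-17.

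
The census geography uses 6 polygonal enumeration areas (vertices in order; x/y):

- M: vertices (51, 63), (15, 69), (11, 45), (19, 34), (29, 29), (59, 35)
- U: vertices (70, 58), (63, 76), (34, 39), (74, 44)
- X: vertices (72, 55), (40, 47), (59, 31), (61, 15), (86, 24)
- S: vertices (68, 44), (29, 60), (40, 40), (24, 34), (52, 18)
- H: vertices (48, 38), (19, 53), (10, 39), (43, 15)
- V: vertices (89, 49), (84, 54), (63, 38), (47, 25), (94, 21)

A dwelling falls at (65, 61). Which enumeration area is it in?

U

Cast a ray rightward from (65, 61). For each polygon, the edges (by vertex number in listed order) whose endpoints lie on opposite sides of y = 61, where each meets that height, and whether that is right or left of the point:
M: 2–3 at x≈13.7 (left), 6–1 at x≈51.6 (left) → 0 crossings.
U: 1–2 at x≈68.8 (right), 2–3 at x≈51.2 (left) → 1 crossing.
X: no edge straddles that height → 0 crossings.
S: no edge straddles that height → 0 crossings.
H: no edge straddles that height → 0 crossings.
V: no edge straddles that height → 0 crossings.
Only U has an odd count, so the point is inside U.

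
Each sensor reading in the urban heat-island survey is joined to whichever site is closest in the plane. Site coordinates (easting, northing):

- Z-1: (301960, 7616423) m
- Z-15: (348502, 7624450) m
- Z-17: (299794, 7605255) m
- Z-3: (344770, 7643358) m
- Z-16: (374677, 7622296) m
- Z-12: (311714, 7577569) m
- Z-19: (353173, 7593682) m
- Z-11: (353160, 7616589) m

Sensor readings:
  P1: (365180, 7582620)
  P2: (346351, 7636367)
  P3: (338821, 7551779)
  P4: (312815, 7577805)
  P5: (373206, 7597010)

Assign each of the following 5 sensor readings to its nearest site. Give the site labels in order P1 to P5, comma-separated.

P1 → Z-19 (d²=266535893.00)
P2 → Z-3 (d²=51373642.00)
P3 → Z-12 (d²=1399913549.00)
P4 → Z-12 (d²=1267897.00)
P5 → Z-19 (d²=412396673.00)

Z-19, Z-3, Z-12, Z-12, Z-19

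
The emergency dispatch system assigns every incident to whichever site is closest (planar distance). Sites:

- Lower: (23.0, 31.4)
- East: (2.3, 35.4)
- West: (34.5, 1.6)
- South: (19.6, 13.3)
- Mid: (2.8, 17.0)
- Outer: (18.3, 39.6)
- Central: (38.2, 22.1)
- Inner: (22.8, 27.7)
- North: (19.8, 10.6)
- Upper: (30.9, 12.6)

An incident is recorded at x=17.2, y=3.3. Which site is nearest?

North

Squared distances to each site:
Lower: 823.250; East: 1252.420; West: 302.180; South: 105.760; Mid: 395.050; Outer: 1318.900; Central: 794.440; Inner: 626.720; North: 60.050; Upper: 274.180.
Minimum at North.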